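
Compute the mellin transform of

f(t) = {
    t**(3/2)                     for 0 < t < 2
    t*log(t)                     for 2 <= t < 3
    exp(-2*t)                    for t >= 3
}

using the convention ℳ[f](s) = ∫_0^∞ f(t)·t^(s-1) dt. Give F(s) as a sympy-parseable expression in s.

cuts at 2, 3: linearity sums the 3 kernel integrals
on [0, 2): add ∫ t**(3/2)·t^(s-1) dt
piece [2, 3): integrate t*log(t) against the kernel
on [3, ∞): add ∫ exp(-2*t)·t^(s-1) dt

(-12**s*s*(2*s + 3)*log(4) - 12**s*(2*s + 3)*log(4) + 12**s*(4*s + 6) + 12**s*sqrt(2)*(4*s**2 + 8*s + 4) + 3*18**s*s*(2*s + 3)*log(3) + 18**s*(-6*s - 9) + 3*18**s*(2*s + 3)*log(3) + 3**s*(2*s + 3)*(s**2 + 2*s + 1)*uppergamma(s, 6))/(6**s*(2*s + 3)*(s**2 + 2*s + 1))
  Re(s) > -3/2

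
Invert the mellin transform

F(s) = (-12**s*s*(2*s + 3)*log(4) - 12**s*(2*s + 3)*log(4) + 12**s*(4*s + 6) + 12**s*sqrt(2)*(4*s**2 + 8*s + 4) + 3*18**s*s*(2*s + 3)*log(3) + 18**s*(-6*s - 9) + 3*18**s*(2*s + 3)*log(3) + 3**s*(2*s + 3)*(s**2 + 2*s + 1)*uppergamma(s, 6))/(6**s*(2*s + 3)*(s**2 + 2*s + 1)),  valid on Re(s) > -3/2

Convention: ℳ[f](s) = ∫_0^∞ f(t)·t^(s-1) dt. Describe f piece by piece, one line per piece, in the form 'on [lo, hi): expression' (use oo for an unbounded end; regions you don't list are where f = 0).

integrate the 3 segments split at 2, 3, then add the results
∫ over [0, 2) of t**(3/2)·t^(s-1) joins the sum
over [2, 3), the kernel integral of t*log(t) enters the sum
[3, ∞) adds the kernel integral of exp(-2*t)

on [0, 2): t**(3/2)
on [2, 3): t*log(t)
on [3, oo): exp(-2*t)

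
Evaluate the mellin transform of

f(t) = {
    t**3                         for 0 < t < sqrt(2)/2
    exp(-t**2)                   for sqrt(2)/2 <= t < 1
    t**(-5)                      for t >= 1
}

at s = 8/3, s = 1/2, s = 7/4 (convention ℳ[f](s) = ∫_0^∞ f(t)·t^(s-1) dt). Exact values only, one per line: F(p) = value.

back out the power substitution: t**(3/2) on [0, 1/2); exp(-t) on [1/2, 1); t**(-5/2) on [1, ∞)
the 3 pieces separated at sqrt(2)/2, 1 each add one integral
piece [0, sqrt(2)/2): integrate t**3 against the kernel
over [sqrt(2)/2, 1), the kernel integral of exp(-t**2) enters the sum
segment [1, ∞) carries t**(-5); integrate it

F(8/3) = -uppergamma(4/3, 1)/2 + 3*2**(1/6)/136 + uppergamma(4/3, 1/2)/2 + 3/7
F(1/2) = -uppergamma(1/4, 1)/2 + 2**(1/4)/14 + 2/9 + uppergamma(1/4, 1/2)/2
F(7/4) = -uppergamma(7/8, 1)/2 + 2**(5/8)/38 + uppergamma(7/8, 1/2)/2 + 4/13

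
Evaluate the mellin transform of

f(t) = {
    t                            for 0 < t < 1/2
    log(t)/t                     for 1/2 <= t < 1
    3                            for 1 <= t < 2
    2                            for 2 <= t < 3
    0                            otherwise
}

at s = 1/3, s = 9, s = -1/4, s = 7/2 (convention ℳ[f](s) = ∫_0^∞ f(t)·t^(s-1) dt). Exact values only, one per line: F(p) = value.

F(1/3) = -45/4 - 3*2**(2/3)*log(2)/2 + 3*2**(1/3) + 39*2**(2/3)/16 + 6*3**(1/3)
F(9) = log(2)/2048 + 3266548597/737280
F(-1/4) = -8*3**(3/4)/3 - 2*2**(3/4) - 8*2**(1/4)*log(2)/5 + 146*2**(1/4)/75 + 284/25
F(7/2) = sqrt(2)*(-12816*sqrt(2) + 1260*log(2) + 58279 + 194400*sqrt(6))/25200

along the cuts 1/2, 1, 2, ℳ[f](s) splits into 4 integrals
piece [0, 1/2): integrate t against the kernel
segment [1/2, 1) carries log(t)/t; integrate it
on [1, 2) integrate f = 3 against the kernel
on [2, 3) integrate f = 2 against the kernel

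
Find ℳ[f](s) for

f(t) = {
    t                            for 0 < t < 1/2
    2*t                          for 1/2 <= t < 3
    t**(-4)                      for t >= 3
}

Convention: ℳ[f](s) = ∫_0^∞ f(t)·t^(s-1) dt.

treat the 3 regions marked off by 1/2, 3 separately and sum
between 0 and 1/2 the integrand is t·t^(s-1)
over [1/2, 3), the kernel integral of 2*t enters the sum
between 3 and ∞ the integrand is t**(-4)·t^(s-1)

(970*6**s*s - 3890*6**s - 81*s + 324)/(162*2**s*(s**2 - 3*s - 4))
  -1 < Re(s) < 4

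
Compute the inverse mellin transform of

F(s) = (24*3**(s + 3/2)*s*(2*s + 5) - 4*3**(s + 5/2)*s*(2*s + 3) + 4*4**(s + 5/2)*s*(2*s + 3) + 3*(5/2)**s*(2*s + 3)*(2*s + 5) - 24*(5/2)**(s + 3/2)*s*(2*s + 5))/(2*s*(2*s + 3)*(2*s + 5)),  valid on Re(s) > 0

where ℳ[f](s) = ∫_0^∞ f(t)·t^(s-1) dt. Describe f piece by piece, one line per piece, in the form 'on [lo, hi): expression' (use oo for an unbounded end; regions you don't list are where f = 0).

f breaks at 5/2, 3 into 3 integrals to sum
over [0, 5/2), the kernel integral of 3/2 enters the sum
∫ 6*t**(3/2)·t^(s-1) over [5/2, 3)
segment [3, 4) carries t**(5/2); integrate it

on [0, 5/2): 3/2
on [5/2, 3): 6*t**(3/2)
on [3, 4): t**(5/2)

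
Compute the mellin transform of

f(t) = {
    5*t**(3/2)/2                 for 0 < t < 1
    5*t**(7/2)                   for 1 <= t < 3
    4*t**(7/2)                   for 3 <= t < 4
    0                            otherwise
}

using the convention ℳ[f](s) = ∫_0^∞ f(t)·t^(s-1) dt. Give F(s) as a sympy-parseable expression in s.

(2**(2*s + 10)*(2*s + 3) + 3**(s + 7/2)*(4*s + 6) - 10*s + 5)/((2*s + 3)*(2*s + 7))
  Re(s) > -3/2

treat the 3 regions marked off by 1, 3 separately and sum
segment 0 to 1 holds 5*t**(3/2)/2; add its integral
between 1 and 3 the integrand is 5*t**(7/2)·t^(s-1)
∫ 4*t**(7/2)·t^(s-1) over [3, 4)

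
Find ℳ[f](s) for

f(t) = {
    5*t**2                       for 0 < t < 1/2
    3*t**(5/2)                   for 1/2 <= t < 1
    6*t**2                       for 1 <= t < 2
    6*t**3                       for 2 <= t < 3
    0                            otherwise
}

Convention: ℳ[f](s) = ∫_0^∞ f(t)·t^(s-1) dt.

(-192*2**s*(s + 2)*(2*s + 5) + 96*2**s*(s + 3)*(2*s + 5) - 3*2**(1/2 - s)*(s + 2)*(s + 3) + 648*3**s*(s + 2)*(2*s + 5) + 24*(s + 2)*(s + 3) - 24*(s + 3)*(2*s + 5) + 5*(s + 3)*(2*s + 5)/2**s)/(4*(s + 2)*(s + 3)*(2*s + 5))
  Re(s) > -2

slice at 1/2, 1, 2, transform all 4 pieces, and sum them
∫ over [0, 1/2) of 5*t**2·t^(s-1) joins the sum
∫ over [1/2, 1) of 3*t**(5/2)·t^(s-1) joins the sum
for t in [1, 2): the term is ∫ 6*t**2·t^(s-1)
piece [2, 3): integrate 6*t**3 against the kernel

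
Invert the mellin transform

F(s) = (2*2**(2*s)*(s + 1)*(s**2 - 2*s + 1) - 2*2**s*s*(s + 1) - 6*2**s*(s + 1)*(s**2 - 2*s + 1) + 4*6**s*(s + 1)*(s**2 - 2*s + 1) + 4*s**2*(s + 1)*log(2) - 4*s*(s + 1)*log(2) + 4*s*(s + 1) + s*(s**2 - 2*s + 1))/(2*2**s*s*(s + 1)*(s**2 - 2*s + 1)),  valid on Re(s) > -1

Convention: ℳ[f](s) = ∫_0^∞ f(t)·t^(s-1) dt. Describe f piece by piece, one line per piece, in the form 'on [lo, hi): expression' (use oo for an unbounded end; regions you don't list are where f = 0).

the 4 pieces separated at 1/2, 1, 2 each add one integral
on [0, 1/2) integrate f = t against the kernel
∫ over [1/2, 1) of log(t)/t·t^(s-1) joins the sum
on [1, 2) integrate f = 3 against the kernel
between 2 and 3 the integrand is 2·t^(s-1)

on [0, 1/2): t
on [1/2, 1): log(t)/t
on [1, 2): 3
on [2, 3): 2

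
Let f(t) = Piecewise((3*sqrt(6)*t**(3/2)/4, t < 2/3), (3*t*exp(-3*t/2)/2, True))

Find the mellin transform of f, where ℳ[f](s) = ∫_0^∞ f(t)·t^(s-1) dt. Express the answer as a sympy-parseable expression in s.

remove the common scale on t first: t**(3/2) on [0, 1); t*exp(-t) on [1, ∞)
remove the shared t-power first: sqrt(t) on [0, 1); exp(-t) on [1, ∞)
treat the 2 regions marked off by 2/3 separately and sum
[0, 2/3) adds the kernel integral of 3*sqrt(6)*t**(3/2)/4
[2/3, ∞) adds the kernel integral of 3*t*exp(-3*t/2)/2

(2/3)**s*((2*s + 3)*uppergamma(s + 1, 1) + 2)/(2*s + 3)
  Re(s) > -3/2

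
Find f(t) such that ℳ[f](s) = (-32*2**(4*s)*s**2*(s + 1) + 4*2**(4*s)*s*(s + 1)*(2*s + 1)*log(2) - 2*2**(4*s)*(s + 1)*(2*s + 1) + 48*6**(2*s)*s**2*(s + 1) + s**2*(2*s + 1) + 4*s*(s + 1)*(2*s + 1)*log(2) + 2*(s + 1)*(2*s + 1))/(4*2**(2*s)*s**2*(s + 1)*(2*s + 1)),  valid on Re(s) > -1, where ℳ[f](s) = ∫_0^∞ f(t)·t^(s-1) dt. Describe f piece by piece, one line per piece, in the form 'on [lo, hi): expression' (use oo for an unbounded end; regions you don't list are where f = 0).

on [0, 1/4): t
on [1/4, 4): log(sqrt(t))
on [4, 9): 2*sqrt(t)

peel off the power substitution: t**2 on [0, 1/2); log(t) on [1/2, 2); 2*t on [2, 3)
slice at 1/4, 4, transform all 3 pieces, and sum them
segment 0 to 1/4 holds t; add its integral
over [1/4, 4), the kernel integral of log(sqrt(t)) enters the sum
∫ 2*sqrt(t)·t^(s-1) over [4, 9)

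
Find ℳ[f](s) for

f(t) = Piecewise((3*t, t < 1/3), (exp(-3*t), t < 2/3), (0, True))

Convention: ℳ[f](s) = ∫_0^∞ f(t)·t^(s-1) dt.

remove the common scale on t first: t on [0, 1); exp(-t) on [1, 2)
split f at 1/3: ℳ[f](s) collects 2 kernel integrals
for t in [0, 1/3): the term is ∫ 3*t·t^(s-1)
[1/3, 2/3) adds the kernel integral of exp(-3*t)

((s + 1)*uppergamma(s, 1) - (s + 1)*uppergamma(s, 2) + 1)/(3**s*(s + 1))
  Re(s) > -1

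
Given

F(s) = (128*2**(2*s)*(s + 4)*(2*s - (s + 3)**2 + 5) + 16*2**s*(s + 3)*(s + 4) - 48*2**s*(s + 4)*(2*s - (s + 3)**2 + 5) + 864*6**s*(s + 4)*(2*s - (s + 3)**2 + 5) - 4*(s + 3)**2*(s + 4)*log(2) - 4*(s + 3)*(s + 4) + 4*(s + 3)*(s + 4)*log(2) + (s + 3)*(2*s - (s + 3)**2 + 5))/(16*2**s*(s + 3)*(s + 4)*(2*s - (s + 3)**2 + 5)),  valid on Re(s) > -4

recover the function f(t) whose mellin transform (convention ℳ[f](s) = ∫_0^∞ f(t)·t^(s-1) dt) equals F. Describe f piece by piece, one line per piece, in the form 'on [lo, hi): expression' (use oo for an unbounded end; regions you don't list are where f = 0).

strip the shared t-power: t**2 on [0, 1/2); log(t) on [1/2, 1); 3*t on [1, 2); …
reversing the shared t-power: t on [0, 1/2); log(t)/t on [1/2, 1); 3 on [1, 2); …
integrate the 4 segments split at 1/2, 1, 2, then add the results
for t in [0, 1/2): the term is ∫ t**4·t^(s-1)
between 1/2 and 1 the integrand is t**2*log(t)·t^(s-1)
[1, 2) adds the kernel integral of 3*t**3
∫ 2*t**3·t^(s-1) over [2, 3)

on [0, 1/2): t**4
on [1/2, 1): t**2*log(t)
on [1, 2): 3*t**3
on [2, 3): 2*t**3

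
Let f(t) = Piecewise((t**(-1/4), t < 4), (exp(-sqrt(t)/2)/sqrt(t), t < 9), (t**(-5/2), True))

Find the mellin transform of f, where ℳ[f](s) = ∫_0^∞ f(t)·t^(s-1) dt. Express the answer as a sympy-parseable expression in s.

undo the shared t-power: t**(-3/4) on [0, 4); exp(-sqrt(t)/2)/t on [4, 9); t**(-3) on [9, ∞)
the shared t-power comes off first: t**(1/4) on [0, 4); exp(-sqrt(t)/2) on [4, 9); t**(-2) on [9, ∞)
reversing the power substitution: sqrt(t) on [0, 2); exp(-t/2) on [2, 3); t**(-4) on [3, ∞)
f breaks at 4, 9 into 3 integrals to sum
∫ over [0, 4) of t**(-1/4)·t^(s-1) joins the sum
∫ exp(-sqrt(t)/2)/sqrt(t)·t^(s-1) over [4, 9)
segment 9 to ∞ holds t**(-5/2); add its integral

(2**(2*s + 3/2)*(486*s - 1215)/243 + 4**s*(2*s - 5)*(4*s - 1)*uppergamma(2*s - 1, 1) - 4**s*(2*s - 5)*(4*s - 1)*uppergamma(2*s - 1, 3/2) + 9**s*(2 - 8*s)/243)/((2*s - 5)*(4*s - 1))
  1/4 < Re(s) < 5/2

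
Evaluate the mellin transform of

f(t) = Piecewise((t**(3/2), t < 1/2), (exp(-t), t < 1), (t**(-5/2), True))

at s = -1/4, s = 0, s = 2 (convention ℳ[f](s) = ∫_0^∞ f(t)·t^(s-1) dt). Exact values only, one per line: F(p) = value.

breakpoints 1/2, 1: one integral from each of the 3 segments
∫ over [0, 1/2) of t**(3/2)·t^(s-1) joins the sum
piece [1/2, 1): integrate exp(-t) against the kernel
on [1, ∞) integrate f = t**(-5/2) against the kernel

F(-1/4) = -uppergamma(-1/4, 1) + 2**(3/4)/5 + 4/11 + uppergamma(-1/4, 1/2)
F(0) = Ei(-1) + sqrt(2)/6 + 2/5 - Ei(-1/2)
F(2) = -2*exp(-1) + sqrt(2)/56 + 3*exp(-1/2)/2 + 2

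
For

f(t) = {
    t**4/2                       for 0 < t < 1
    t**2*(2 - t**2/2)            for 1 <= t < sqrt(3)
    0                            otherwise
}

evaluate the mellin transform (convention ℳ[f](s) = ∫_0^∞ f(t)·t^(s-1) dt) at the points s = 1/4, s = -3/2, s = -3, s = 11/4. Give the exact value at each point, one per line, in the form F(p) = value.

F(1/4) = -100/153 + 82*3**(1/8)/51
F(-3/2) = -18/5 + 17*3**(1/4)/5
F(-3) = 3 - 7*sqrt(3)/6
F(11/4) = -140/513 + 34*3**(3/8)/19

undo the shared t-power: t**2/2 on [0, 1); 2 - t**2/2 on [1, sqrt(3))
strip the power substitution: t/2 on [0, 1); 2 - t/2 on [1, 3)
remove the common scale on t first: t on [0, 1/2); 2 - t on [1/2, 3/2)
summing 2 kernel integrals split by 1 yields ℳ[f](s)
over [0, 1), the kernel integral of t**4/2 enters the sum
∫ over [1, sqrt(3)) of t**2*(2 - t**2/2)·t^(s-1) joins the sum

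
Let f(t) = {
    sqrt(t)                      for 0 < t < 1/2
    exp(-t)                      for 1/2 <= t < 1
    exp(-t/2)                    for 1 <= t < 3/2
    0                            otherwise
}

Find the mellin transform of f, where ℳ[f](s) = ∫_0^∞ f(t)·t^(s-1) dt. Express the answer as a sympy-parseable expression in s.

(2**s*(2*s + 1)*uppergamma(s, 1/2) - 2**s*(2*s + 1)*uppergamma(s, 1) + 4**s*(2*s + 1)*uppergamma(s, 1/2) - 4**s*(2*s + 1)*uppergamma(s, 3/4) + sqrt(2))/(2**s*(2*s + 1))
  Re(s) > -1/2

along the cuts 1/2, 1, ℳ[f](s) splits into 3 integrals
[0, 1/2) adds the kernel integral of sqrt(t)
between 1/2 and 1 the integrand is exp(-t)·t^(s-1)
∫ exp(-t/2)·t^(s-1) over [1, 3/2)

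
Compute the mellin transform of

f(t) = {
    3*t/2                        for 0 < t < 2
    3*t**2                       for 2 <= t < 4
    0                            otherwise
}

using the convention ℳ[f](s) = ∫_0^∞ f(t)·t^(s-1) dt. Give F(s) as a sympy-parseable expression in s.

3*2**s*(2**(s + 4)*(s + 1) - 3*s - 2)/((s + 1)*(s + 2))
  Re(s) > -1

the 2 pieces separated at 2 each add one integral
segment [0, 2) carries 3*t/2; integrate it
between 2 and 4 the integrand is 3*t**2·t^(s-1)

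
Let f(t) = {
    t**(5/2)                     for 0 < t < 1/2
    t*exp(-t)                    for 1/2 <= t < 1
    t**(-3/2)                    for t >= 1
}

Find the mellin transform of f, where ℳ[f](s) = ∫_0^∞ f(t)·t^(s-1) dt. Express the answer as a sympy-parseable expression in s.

(4*2**s*(2*s - 3)*(2*s + 5)*uppergamma(s + 1, 1/2) - 4*2**s*(2*s - 3)*(2*s + 5)*uppergamma(s + 1, 1) - 8*2**s*(2*s + 5) + sqrt(2)*(2*s - 3))/(4*2**s*(2*s - 3)*(2*s + 5))
  -5/2 < Re(s) < 3/2

strip the shared t-power: t**(3/2) on [0, 1/2); exp(-t) on [1/2, 1); t**(-5/2) on [1, ∞)
slice at 1/2, 1, transform all 3 pieces, and sum them
on [0, 1/2) integrate f = t**(5/2) against the kernel
piece [1/2, 1): integrate t*exp(-t) against the kernel
over [1, ∞), the kernel integral of t**(-3/2) enters the sum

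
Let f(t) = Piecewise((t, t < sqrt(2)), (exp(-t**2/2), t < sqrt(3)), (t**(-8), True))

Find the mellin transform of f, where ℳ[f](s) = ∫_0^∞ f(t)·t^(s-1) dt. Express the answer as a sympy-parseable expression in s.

(81*2**(s/2)*(s - 8)*(s + 1)*uppergamma(s/2, 1) - 81*2**(s/2)*(s - 8)*(s + 1)*uppergamma(s/2, 3/2) + 162*2**(s/2 + 1/2)*(s - 8) - 2*3**(s/2)*(s + 1))/(162*(s - 8)*(s + 1))
  -1 < Re(s) < 8

remove the power substitution first: sqrt(t) on [0, 2); exp(-t/2) on [2, 3); t**(-4) on [3, ∞)
along the cuts sqrt(2), sqrt(3), ℳ[f](s) splits into 3 integrals
between 0 and sqrt(2) the integrand is t·t^(s-1)
on [sqrt(2), sqrt(3)) integrate f = exp(-t**2/2) against the kernel
∫ over [sqrt(3), ∞) of t**(-8)·t^(s-1) joins the sum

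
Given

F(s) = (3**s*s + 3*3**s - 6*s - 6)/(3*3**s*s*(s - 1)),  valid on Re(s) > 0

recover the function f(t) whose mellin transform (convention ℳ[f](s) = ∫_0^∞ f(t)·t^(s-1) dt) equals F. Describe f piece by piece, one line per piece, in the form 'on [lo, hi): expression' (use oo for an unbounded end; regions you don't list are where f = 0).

strip the common scale on t: 1 on [0, 1/2); (2 - t)/t on [1/2, 3/2)
peel off the shared t-power: t on [0, 1/2); 2 - t on [1/2, 3/2)
summing 2 kernel integrals split by 1/3 yields ℳ[f](s)
piece [0, 1/3): integrate 1 against the kernel
on [1/3, 1) integrate f = 2*(2 - 3*t/2)/(3*t) against the kernel

on [0, 1/3): 1
on [1/3, 1): 2*(2 - 3*t/2)/(3*t)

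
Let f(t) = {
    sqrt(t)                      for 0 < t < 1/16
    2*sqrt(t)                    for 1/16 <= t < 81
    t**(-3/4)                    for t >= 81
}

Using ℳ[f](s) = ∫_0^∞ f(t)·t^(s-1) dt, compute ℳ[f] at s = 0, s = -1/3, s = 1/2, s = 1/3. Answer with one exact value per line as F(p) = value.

F(0) = 5759/162
F(-1/3) = 2**(1/3)*(-3159 + 6320*6**(2/3))/1053
F(1/2) = 7837/48
F(1/3) = 2**(2/3)*(-9 + 3904*6**(1/3))/120

back out the power substitution: t on [0, 1/4); 2*t on [1/4, 9); t**(-3/2) on [9, ∞)
strip the power substitution: t**2 on [0, 1/2); 2*t**2 on [1/2, 3); t**(-3) on [3, ∞)
strip the shared t-power: t on [0, 1/2); 2*t on [1/2, 3); t**(-4) on [3, ∞)
decompose at 1/16, 81; ℳ[f](s) sums the 3 pieces' integrals
on [0, 1/16): add ∫ sqrt(t)·t^(s-1) dt
over [1/16, 81), the kernel integral of 2*sqrt(t) enters the sum
over [81, ∞), the kernel integral of t**(-3/4) enters the sum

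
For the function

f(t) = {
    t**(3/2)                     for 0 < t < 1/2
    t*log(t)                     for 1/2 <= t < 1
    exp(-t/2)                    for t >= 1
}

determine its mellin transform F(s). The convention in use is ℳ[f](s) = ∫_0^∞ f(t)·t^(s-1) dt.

(2*2**(2*s)*(2*s + 3)*(s**2 + 2*s + 1)*uppergamma(s, 1/2) - 2*2**s*(2*s + 3) + s*(2*s + 3)*log(2) + 2*s + (2*s + 3)*log(2) + sqrt(2)*(s**2 + 2*s + 1) + 3)/(2*2**s*(2*s + 3)*(s**2 + 2*s + 1))
  Re(s) > -3/2

cuts at 1/2, 1: linearity sums the 3 kernel integrals
on [0, 1/2): add ∫ t**(3/2)·t^(s-1) dt
over [1/2, 1), the kernel integral of t*log(t) enters the sum
between 1 and ∞ the integrand is exp(-t/2)·t^(s-1)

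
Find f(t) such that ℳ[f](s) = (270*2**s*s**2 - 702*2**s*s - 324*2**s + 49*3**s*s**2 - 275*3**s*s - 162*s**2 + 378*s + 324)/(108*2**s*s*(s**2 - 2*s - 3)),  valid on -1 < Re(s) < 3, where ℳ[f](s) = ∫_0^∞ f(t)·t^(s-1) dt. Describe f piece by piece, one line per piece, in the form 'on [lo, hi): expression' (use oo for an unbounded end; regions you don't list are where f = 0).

split f at 1/2, 1, 3/2: ℳ[f](s) collects 4 kernel integrals
between 0 and 1/2 the integrand is t·t^(s-1)
segment [1/2, 1) carries (2*t + 1); integrate it
over [1, 3/2), the kernel integral of t/2 enters the sum
for t in [3/2, ∞): the term is ∫ t**(-3)·t^(s-1)

on [0, 1/2): t
on [1/2, 1): 2*t + 1
on [1, 3/2): t/2
on [3/2, oo): t**(-3)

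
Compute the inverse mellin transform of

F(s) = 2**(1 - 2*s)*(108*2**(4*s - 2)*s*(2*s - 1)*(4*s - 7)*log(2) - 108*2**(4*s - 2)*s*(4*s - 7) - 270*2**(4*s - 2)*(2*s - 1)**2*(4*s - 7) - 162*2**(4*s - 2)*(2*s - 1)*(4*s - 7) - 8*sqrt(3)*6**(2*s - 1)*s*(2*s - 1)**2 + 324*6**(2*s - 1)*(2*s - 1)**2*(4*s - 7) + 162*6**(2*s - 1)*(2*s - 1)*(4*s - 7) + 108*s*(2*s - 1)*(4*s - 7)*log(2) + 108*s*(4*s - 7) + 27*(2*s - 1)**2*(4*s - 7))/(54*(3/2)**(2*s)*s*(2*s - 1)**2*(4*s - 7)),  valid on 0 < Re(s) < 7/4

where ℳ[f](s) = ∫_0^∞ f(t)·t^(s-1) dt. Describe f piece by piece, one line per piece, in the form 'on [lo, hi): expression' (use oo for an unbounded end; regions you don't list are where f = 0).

invert the power substitution to get 1 on [0, 1/3); 2*log(3*t/2)/(3*t) on [1/3, 4/3); 2*(3*t/2 + 3)/(3*t) on [4/3, 2); …
back out the common scale on t: 1 on [0, 1/2); log(t)/t on [1/2, 2); (t + 3)/t on [2, 3); …
peel off the shared t-power: t on [0, 1/2); log(t) on [1/2, 2); t + 3 on [2, 3); …
split f at 1/9, 16/9, 4: ℳ[f](s) collects 4 kernel integrals
on [0, 1/9) integrate f = 1 against the kernel
over [1/9, 16/9), the kernel integral of 2*log(3*sqrt(t)/2)/(3*sqrt(t)) enters the sum
over [16/9, 4), the kernel integral of 2*(3*sqrt(t)/2 + 3)/(3*sqrt(t)) enters the sum
piece [4, ∞): integrate 8*sqrt(6)/(81*t**(7/4)) against the kernel

on [0, 1/9): 1
on [1/9, 16/9): 2*log(3*sqrt(t)/2)/(3*sqrt(t))
on [16/9, 4): 2*(3*sqrt(t)/2 + 3)/(3*sqrt(t))
on [4, oo): 8*sqrt(6)/(81*t**(7/4))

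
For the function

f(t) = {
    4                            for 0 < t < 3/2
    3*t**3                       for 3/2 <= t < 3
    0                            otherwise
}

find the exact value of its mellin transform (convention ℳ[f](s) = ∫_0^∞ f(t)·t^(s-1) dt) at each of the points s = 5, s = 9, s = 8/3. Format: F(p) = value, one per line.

F(5) = 25158033/10240
F(9) = 2176530831/16384
F(8/3) = 27*3**(2/3)*(5184 - 13*2**(1/3))/1088

summing 2 kernel integrals split by 3/2 yields ℳ[f](s)
∫ over [0, 3/2) of 4·t^(s-1) joins the sum
∫ over [3/2, 3) of 3*t**3·t^(s-1) joins the sum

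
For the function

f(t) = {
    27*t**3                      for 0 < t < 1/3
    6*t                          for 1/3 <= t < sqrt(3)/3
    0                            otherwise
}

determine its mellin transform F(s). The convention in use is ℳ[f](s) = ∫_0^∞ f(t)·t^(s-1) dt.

back out the common scale on t: t**3 on [0, 1); 2*t on [1, sqrt(3))
the power substitution comes off first: t**(3/2) on [0, 1); 2*sqrt(t) on [1, 3)
integrate the 2 segments split at 1/3, then add the results
segment 0 to 1/3 holds 27*t**3; add its integral
the [1/3, sqrt(3)/3) slice contributes ∫ 6*t·t^(s-1) dt

(2*3**(s/2 + 1/2)*(s + 3) - s - 5)/(3**s*(s + 1)*(s + 3))
  Re(s) > -3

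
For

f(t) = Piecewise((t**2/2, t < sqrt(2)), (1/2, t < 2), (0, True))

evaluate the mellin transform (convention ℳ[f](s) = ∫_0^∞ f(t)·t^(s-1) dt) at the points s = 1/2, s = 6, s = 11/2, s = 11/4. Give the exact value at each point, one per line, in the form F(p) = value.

F(1/2) = -3*2**(1/4)/5 + sqrt(2)
F(6) = 17/3
F(11/2) = 28*2**(3/4)/165 + 32*sqrt(2)/11
F(11/4) = 12*2**(3/8)/209 + 8*2**(3/4)/11

peel off the power substitution: t/2 on [0, 2); 1/2 on [2, 4)
peel off the common scale on t: t on [0, 1); 1/2 on [1, 2)
the 2 pieces separated at sqrt(2) each add one integral
on [0, sqrt(2)): add ∫ t**2/2·t^(s-1) dt
over [sqrt(2), 2), the kernel integral of 1/2 enters the sum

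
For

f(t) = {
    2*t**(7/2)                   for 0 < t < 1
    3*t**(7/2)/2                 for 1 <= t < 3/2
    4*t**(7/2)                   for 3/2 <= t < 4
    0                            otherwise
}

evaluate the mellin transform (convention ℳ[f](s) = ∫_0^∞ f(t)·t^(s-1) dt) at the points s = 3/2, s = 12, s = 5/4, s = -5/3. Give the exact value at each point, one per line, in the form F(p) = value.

f breaks at 1, 3/2 into 3 integrals to sum
piece [0, 1): integrate 2*t**(7/2) against the kernel
for t in [1, 3/2): the term is ∫ 3*t**(7/2)/2·t^(s-1)
on [3/2, 4): add ∫ 4*t**(7/2)·t^(s-1) dt

F(3/2) = 260961/320
F(12) = 17179869185/31 - 71744535*sqrt(6)/2031616
F(5/4) = -405*2**(1/4)*3**(3/4)/304 + 2/19 + 8192*sqrt(2)/19
F(-5/3) = -45*2**(1/6)*3**(5/6)/44 + 3/11 + 192*2**(2/3)/11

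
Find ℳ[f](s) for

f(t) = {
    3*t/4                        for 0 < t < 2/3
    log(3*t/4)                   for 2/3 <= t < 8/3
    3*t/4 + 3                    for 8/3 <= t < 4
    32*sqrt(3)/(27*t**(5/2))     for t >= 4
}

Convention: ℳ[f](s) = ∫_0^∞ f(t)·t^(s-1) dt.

(-270*2**(2*s)*s**2*(2*s - 5) + 54*2**(2*s)*s*(s + 1)*(2*s - 5)*log(2) - 162*2**(2*s)*s*(2*s - 5) - 54*2**(2*s)*(s + 1)*(2*s - 5) - 4*sqrt(3)*6**s*s**2*(s + 1) + 324*6**s*s**2*(2*s - 5) + 162*6**s*s*(2*s - 5) + 27*s**2*(2*s - 5) + 54*s*(s + 1)*(2*s - 5)*log(2) + (2*s - 5)*(54*s + 54))/(54*(3/2)**s*s**2*(s + 1)*(2*s - 5))
  -1 < Re(s) < 5/2

invert the common scale on t to get t/2 on [0, 1); log(t/2) on [1, 4); t/2 + 3 on [4, 6); …
invert the common scale on t to get t on [0, 1/2); log(t) on [1/2, 2); t + 3 on [2, 3); …
the 4 pieces separated at 2/3, 8/3, 4 each add one integral
segment [0, 2/3) carries 3*t/4; integrate it
on [2/3, 8/3): add ∫ log(3*t/4)·t^(s-1) dt
on [8/3, 4): add ∫ (3*t/4 + 3)·t^(s-1) dt
between 4 and ∞ the integrand is 32*sqrt(3)/(27*t**(5/2))·t^(s-1)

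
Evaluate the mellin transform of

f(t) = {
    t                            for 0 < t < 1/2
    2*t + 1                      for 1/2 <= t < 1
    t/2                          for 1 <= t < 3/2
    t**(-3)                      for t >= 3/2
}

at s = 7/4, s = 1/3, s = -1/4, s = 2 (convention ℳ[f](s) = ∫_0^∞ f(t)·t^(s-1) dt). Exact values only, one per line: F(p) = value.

F(7/4) = 2**(1/4)*(-2610 + 5299*3**(3/4) + 7740*2**(3/4))/13860
F(1/3) = 2**(2/3)*(-486 + 97*3**(1/3) + 594*2**(1/3))/288
F(-1/4) = 2**(1/4)*(-1053*2**(3/4) + 383*3**(3/4) + 3510)/1053
F(2) = 33/16

along the cuts 1/2, 1, 3/2, ℳ[f](s) splits into 4 integrals
∫ over [0, 1/2) of t·t^(s-1) joins the sum
the [1/2, 1) slice contributes ∫ (2*t + 1)·t^(s-1) dt
between 1 and 3/2 the integrand is t/2·t^(s-1)
piece [3/2, ∞): integrate t**(-3) against the kernel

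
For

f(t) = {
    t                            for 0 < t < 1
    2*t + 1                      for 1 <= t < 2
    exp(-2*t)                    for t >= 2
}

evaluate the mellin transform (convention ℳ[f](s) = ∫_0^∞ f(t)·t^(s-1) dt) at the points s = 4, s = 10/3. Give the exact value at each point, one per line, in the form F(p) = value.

F(4) = 71*exp(-4)/8 + 327/20
F(10/3) = -69/130 + 2**(2/3)*uppergamma(10/3, 4)/16 + 636*2**(1/3)/65

breakpoints 1, 2: one integral from each of the 3 segments
∫ over [0, 1) of t·t^(s-1) joins the sum
segment [1, 2) carries (2*t + 1); integrate it
[2, ∞) adds the kernel integral of exp(-2*t)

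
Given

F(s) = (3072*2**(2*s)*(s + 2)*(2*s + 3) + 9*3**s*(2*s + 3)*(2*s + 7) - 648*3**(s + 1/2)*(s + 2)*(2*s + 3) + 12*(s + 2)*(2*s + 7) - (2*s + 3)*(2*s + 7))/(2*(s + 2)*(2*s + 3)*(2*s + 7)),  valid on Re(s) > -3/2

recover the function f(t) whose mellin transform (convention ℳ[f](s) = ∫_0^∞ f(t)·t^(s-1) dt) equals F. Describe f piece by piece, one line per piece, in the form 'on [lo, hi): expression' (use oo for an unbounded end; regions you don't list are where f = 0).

on [0, 1): 3*t**(3/2)
on [1, 3): t**2/2
on [3, 4): 6*t**(7/2)

split f at 1, 3: ℳ[f](s) collects 3 kernel integrals
on [0, 1) integrate f = 3*t**(3/2) against the kernel
on [1, 3): add ∫ t**2/2·t^(s-1) dt
segment 3 to 4 holds 6*t**(7/2); add its integral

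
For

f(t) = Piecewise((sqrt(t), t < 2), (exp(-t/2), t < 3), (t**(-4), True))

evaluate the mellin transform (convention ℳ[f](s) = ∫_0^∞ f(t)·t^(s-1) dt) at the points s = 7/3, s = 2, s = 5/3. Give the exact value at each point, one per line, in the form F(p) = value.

breakpoints 2, 3: one integral from each of the 3 segments
over [0, 2), the kernel integral of sqrt(t) enters the sum
∫ over [2, 3) of exp(-t/2)·t^(s-1) joins the sum
for t in [3, ∞): the term is ∫ t**(-4)·t^(s-1)

F(7/3) = -4*2**(1/3)*uppergamma(7/3, 3/2) + 3**(1/3)/15 + 24*2**(5/6)/17 + 4*2**(1/3)*uppergamma(7/3, 1)
F(2) = -10*exp(-3/2) + 1/18 + 8*sqrt(2)/5 + 8*exp(-1)
F(5/3) = -2*2**(2/3)*uppergamma(5/3, 3/2) + 3**(2/3)/63 + 2*2**(2/3)*uppergamma(5/3, 1) + 24*2**(1/6)/13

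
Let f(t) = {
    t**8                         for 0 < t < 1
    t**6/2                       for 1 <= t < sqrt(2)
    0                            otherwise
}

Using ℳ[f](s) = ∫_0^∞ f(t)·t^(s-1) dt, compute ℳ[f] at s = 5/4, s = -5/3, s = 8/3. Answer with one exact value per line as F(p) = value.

F(5/4) = 42/1073 + 16*2**(5/8)/29
F(-5/3) = 21/494 + 6*2**(1/6)/13
F(8/3) = 15/416 + 12*2**(1/3)/13

strip the power substitution: t**4 on [0, 1); t**3/2 on [1, 2)
remove the shared t-power first: t**2 on [0, 1); t/2 on [1, 2)
invert the shared t-power to get t on [0, 1); 1/2 on [1, 2)
the 2 pieces separated at 1 each add one integral
piece [0, 1): integrate t**8 against the kernel
piece [1, sqrt(2)): integrate t**6/2 against the kernel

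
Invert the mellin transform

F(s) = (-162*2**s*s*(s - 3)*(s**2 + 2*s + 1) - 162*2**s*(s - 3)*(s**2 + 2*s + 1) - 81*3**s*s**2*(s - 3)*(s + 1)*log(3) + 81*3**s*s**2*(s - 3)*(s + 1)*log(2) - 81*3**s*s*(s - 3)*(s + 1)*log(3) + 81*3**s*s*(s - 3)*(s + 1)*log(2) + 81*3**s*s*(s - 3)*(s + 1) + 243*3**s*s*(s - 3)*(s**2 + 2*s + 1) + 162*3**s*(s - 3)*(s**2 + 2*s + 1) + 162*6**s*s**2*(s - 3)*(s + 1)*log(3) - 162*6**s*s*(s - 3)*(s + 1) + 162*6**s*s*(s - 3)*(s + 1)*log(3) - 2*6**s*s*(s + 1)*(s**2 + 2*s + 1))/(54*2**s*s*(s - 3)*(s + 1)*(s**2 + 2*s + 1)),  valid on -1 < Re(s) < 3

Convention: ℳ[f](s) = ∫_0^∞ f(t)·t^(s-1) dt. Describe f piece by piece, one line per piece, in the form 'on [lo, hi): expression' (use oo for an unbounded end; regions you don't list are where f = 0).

f breaks at 1, 3/2, 3 into 4 integrals to sum
on [0, 1): add ∫ t·t^(s-1) dt
the [1, 3/2) slice contributes ∫ (t + 3)·t^(s-1) dt
on [3/2, 3): add ∫ t*log(t)·t^(s-1) dt
piece [3, ∞): integrate t**(-3) against the kernel

on [0, 1): t
on [1, 3/2): t + 3
on [3/2, 3): t*log(t)
on [3, oo): t**(-3)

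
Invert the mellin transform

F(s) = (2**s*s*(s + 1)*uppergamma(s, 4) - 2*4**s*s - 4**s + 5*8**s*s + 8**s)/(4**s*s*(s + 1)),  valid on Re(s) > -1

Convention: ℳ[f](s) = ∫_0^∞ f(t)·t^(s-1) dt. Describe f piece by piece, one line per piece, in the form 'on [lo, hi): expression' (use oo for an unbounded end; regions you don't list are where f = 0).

split f at 1, 2: ℳ[f](s) collects 3 kernel integrals
the [0, 1) slice contributes ∫ t·t^(s-1) dt
the [1, 2) slice contributes ∫ (2*t + 1)·t^(s-1) dt
over [2, ∞), the kernel integral of exp(-2*t) enters the sum

on [0, 1): t
on [1, 2): 2*t + 1
on [2, oo): exp(-2*t)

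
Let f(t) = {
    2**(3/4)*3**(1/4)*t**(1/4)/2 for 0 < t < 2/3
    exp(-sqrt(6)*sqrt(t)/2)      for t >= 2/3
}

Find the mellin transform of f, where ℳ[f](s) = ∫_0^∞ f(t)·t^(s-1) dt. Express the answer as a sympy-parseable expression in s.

the common scale on t comes off first: t**(1/4) on [0, 1); exp(-sqrt(t)) on [1, ∞)
peel off the power substitution: sqrt(t) on [0, 1); exp(-t) on [1, ∞)
cuts at 2/3: linearity sums the 2 kernel integrals
on [0, 2/3): add ∫ 2**(3/4)*3**(1/4)*t**(1/4)/2·t^(s-1) dt
∫ exp(-sqrt(6)*sqrt(t)/2)·t^(s-1) over [2/3, ∞)

2*((4*s + 1)*uppergamma(2*s, 1) + 2)/((3/2)**s*(4*s + 1))
  Re(s) > -1/4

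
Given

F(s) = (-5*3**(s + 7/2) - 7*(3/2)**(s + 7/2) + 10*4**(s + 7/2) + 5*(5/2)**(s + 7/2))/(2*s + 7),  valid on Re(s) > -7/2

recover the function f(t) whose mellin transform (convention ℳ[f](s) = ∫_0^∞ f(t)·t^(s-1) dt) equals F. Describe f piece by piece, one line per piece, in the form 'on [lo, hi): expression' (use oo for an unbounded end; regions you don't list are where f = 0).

breakpoints 3/2, 5/2, 3: one integral from each of the 4 segments
for t in [0, 3/2): the term is ∫ 3*t**(7/2)/2·t^(s-1)
segment [3/2, 5/2) carries 5*t**(7/2); integrate it
on [5/2, 3): add ∫ 5*t**(7/2)/2·t^(s-1) dt
∫ 5*t**(7/2)·t^(s-1) over [3, 4)

on [0, 3/2): 3*t**(7/2)/2
on [3/2, 5/2): 5*t**(7/2)
on [5/2, 3): 5*t**(7/2)/2
on [3, 4): 5*t**(7/2)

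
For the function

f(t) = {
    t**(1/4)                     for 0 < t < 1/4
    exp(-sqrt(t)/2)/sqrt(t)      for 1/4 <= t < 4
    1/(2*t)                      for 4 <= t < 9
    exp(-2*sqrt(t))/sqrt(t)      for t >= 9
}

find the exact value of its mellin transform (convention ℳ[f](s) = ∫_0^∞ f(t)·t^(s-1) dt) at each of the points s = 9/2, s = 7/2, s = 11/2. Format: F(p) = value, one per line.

F(9/2) = -7014400*exp(-1) + sqrt(2)/4864 + 94545*exp(-6)/8 + 2059/7 + 106028861*exp(-1/4)/32
F(7/2) = -41728*exp(-1) + sqrt(2)/960 + 2697*exp(-6)/4 + 211/5 + 157781*exp(-1/4)/8
F(11/2) = -2020167680*exp(-1) + sqrt(2)/23552 + 1047735*exp(-6)/4 + 19171/9 + 122145247909*exp(-1/4)/128

the power substitution comes off first: sqrt(t) on [0, 1/2); exp(-t/2)/t on [1/2, 2); 1/(2*t**2) on [2, 3); …
strip the shared t-power: t**(3/2) on [0, 1/2); exp(-t/2) on [1/2, 2); 1/(2*t) on [2, 3); …
cuts at 1/4, 4, 9: linearity sums the 4 kernel integrals
segment [0, 1/4) carries t**(1/4); integrate it
for t in [1/4, 4): the term is ∫ exp(-sqrt(t)/2)/sqrt(t)·t^(s-1)
[4, 9) adds the kernel integral of 1/(2*t)
segment [9, ∞) carries exp(-2*sqrt(t))/sqrt(t); integrate it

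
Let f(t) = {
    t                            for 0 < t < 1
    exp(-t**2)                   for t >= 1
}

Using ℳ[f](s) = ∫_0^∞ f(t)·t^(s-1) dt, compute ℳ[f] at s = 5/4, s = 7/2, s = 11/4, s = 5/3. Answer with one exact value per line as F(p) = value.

F(5/4) = uppergamma(5/8, 1)/2 + 4/9
F(7/2) = 2/9 + uppergamma(7/4, 1)/2
F(11/4) = uppergamma(11/8, 1)/2 + 4/15
F(5/3) = uppergamma(5/6, 1)/2 + 3/8

peel off the power substitution: sqrt(t) on [0, 1); exp(-t) on [1, ∞)
cuts at 1: linearity sums the 2 kernel integrals
∫ over [0, 1) of t·t^(s-1) joins the sum
between 1 and ∞ the integrand is exp(-t**2)·t^(s-1)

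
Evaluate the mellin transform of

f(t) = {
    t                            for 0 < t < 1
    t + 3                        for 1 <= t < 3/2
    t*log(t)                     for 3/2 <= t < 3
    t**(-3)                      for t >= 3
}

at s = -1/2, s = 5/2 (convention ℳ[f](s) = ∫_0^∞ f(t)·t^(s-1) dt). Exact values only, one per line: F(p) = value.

integrate the 4 segments split at 1, 3/2, 3, then add the results
on [0, 1): add ∫ t·t^(s-1) dt
the [1, 3/2) slice contributes ∫ (t + 3)·t^(s-1) dt
the [3/2, 3) slice contributes ∫ t*log(t)·t^(s-1) dt
for t in [3, ∞): the term is ∫ t**(-3)·t^(s-1)

F(-1/2) = -2266*sqrt(3)/567 + sqrt(6) + log(2**(sqrt(6))*3**(-sqrt(6) + 2*sqrt(3))) + 6
F(5/2) = -226*sqrt(3)/147 - 27*sqrt(6)*log(3)/56 - 6/5 + 27*sqrt(6)*log(2)/56 + 3861*sqrt(6)/1960 + 54*sqrt(3)*log(3)/7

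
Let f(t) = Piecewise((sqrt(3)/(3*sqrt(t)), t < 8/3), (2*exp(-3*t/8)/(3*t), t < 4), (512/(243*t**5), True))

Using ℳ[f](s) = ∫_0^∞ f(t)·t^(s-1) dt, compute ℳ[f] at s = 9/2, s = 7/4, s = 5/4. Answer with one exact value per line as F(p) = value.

F(9/2) = -6656*exp(-3/2)/27 - 1280*sqrt(6)*sqrt(pi)*erfc(sqrt(6)/2)/81 + 512/243 + 1024*sqrt(3)/243 + 1280*sqrt(6)*sqrt(pi)*erfc(1)/81 + 14848*sqrt(6)*exp(-1)/243
F(7/4) = -8*6**(1/4)*uppergamma(3/4, 3/2)/9 + 16*sqrt(2)/3159 + 8*6**(1/4)*uppergamma(3/4, 1)/9 + 32*2**(3/4)*3**(1/4)/45
F(5/4) = -2*6**(3/4)*uppergamma(1/4, 3/2)/9 + 8*sqrt(2)/3645 + 2*6**(3/4)*uppergamma(1/4, 1)/9 + 16*2**(1/4)*3**(3/4)/27

strip the common scale on t: sqrt(2)/(2*sqrt(t)) on [0, 4); exp(-t/4)/t on [4, 6); 16/t**5 on [6, ∞)
remove the shared t-power first: sqrt(2)*sqrt(t)/2 on [0, 4); exp(-t/4) on [4, 6); 16/t**4 on [6, ∞)
reversing the common scale on t: sqrt(t) on [0, 2); exp(-t/2) on [2, 3); t**(-4) on [3, ∞)
linearity at 8/3, 4 turns ℳ[f](s) into 3 summed integrals
on [0, 8/3) integrate f = sqrt(3)/(3*sqrt(t)) against the kernel
[8/3, 4) adds the kernel integral of 2*exp(-3*t/8)/(3*t)
over [4, ∞), the kernel integral of 512/(243*t**5) enters the sum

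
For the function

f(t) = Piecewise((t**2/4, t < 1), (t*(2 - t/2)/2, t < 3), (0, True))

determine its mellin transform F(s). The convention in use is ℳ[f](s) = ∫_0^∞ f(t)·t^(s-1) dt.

(3*3**s*(s + 1) + 12*3**s - 2*s - 6)/(4*(s + 1)*(s + 2))
  Re(s) > -2

remove the common scale on t first: t**2 on [0, 1/2); t*(2 - t) on [1/2, 3/2)
peel off the shared t-power: t on [0, 1/2); 2 - t on [1/2, 3/2)
cuts at 1: linearity sums the 2 kernel integrals
∫ t**2/4·t^(s-1) over [0, 1)
between 1 and 3 the integrand is t*(2 - t/2)/2·t^(s-1)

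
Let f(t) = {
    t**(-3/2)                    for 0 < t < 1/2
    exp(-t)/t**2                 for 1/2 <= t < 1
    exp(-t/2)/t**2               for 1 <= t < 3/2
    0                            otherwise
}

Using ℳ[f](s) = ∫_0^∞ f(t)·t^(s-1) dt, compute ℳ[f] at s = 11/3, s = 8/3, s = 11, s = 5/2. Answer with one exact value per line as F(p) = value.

F(11/3) = -2*2**(2/3)*uppergamma(5/3, 3/4) - uppergamma(5/3, 1) + 3*2**(5/6)/52 + uppergamma(5/3, 1/2) + 2*2**(2/3)*uppergamma(5/3, 1/2)
F(8/3) = -2**(2/3)*uppergamma(2/3, 3/4) - uppergamma(2/3, 1) + 3*2**(5/6)/14 + uppergamma(2/3, 1/2) + 2**(2/3)*uppergamma(2/3, 1/2)
F(11) = -5593984641*exp(-3/4)/128 - 109601*exp(-1) + sqrt(2)/9728 + 8730218097*exp(-1/2)/256
F(5/2) = -sqrt(2)*sqrt(pi)*erfc(sqrt(3)/2) - sqrt(pi)*erfc(1) + 1/2 + sqrt(pi)*erfc(sqrt(2)/2) + sqrt(2)*sqrt(pi)*erfc(sqrt(2)/2)

back out the power substitution: t**(-3/4) on [0, 1/4); exp(-sqrt(t))/t on [1/4, 1); exp(-sqrt(t)/2)/t on [1, 9/4)
strip the shared t-power: t**(1/4) on [0, 1/4); exp(-sqrt(t)) on [1/4, 1); exp(-sqrt(t)/2) on [1, 9/4)
back out the power substitution: sqrt(t) on [0, 1/2); exp(-t) on [1/2, 1); exp(-t/2) on [1, 3/2)
cuts at 1/2, 1: linearity sums the 3 kernel integrals
∫ over [0, 1/2) of t**(-3/2)·t^(s-1) joins the sum
on [1/2, 1): add ∫ exp(-t)/t**2·t^(s-1) dt
on [1, 3/2): add ∫ exp(-t/2)/t**2·t^(s-1) dt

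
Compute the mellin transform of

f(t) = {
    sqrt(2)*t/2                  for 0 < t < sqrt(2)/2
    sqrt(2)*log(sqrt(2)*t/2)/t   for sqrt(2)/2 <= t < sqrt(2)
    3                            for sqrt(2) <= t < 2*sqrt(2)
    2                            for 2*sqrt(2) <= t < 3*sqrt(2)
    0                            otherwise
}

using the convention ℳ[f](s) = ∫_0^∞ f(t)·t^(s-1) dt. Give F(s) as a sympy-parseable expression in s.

(2*2**(2*s)*(s + 1)*(s**2 - 2*s + 1) - 2*2**s*s*(s + 1) - 6*2**s*(s + 1)*(s**2 - 2*s + 1) + 4*6**s*(s + 1)*(s**2 - 2*s + 1) + 4*s**2*(s + 1)*log(2) - 4*s*(s + 1)*log(2) + 4*s*(s + 1) + s*(s**2 - 2*s + 1))/(2*2**(s/2)*s*(s + 1)*(s**2 - 2*s + 1))
  Re(s) > -1

back out the power substitution: sqrt(2)*sqrt(t)/2 on [0, 1/2); sqrt(2)*log(sqrt(2)*sqrt(t)/2)/sqrt(t) on [1/2, 2); 3 on [2, 8); …
the common scale on t comes off first: sqrt(t) on [0, 1/4); log(sqrt(t))/sqrt(t) on [1/4, 1); 3 on [1, 4); …
invert the power substitution to get t on [0, 1/2); log(t)/t on [1/2, 1); 3 on [1, 2); …
integrate the 4 segments split at sqrt(2)/2, sqrt(2), 2*sqrt(2), then add the results
for t in [0, sqrt(2)/2): the term is ∫ sqrt(2)*t/2·t^(s-1)
∫ sqrt(2)*log(sqrt(2)*t/2)/t·t^(s-1) over [sqrt(2)/2, sqrt(2))
over [sqrt(2), 2*sqrt(2)), the kernel integral of 3 enters the sum
segment 2*sqrt(2) to 3*sqrt(2) holds 2; add its integral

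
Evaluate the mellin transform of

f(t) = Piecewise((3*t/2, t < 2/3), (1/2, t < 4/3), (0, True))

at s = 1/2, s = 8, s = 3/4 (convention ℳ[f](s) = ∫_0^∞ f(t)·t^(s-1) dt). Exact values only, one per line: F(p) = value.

invert the common scale on t to get t on [0, 1); 1/2 on [1, 2)
decompose at 2/3; ℳ[f](s) sums the 2 pieces' integrals
between 0 and 2/3 the integrand is 3*t/2·t^(s-1)
∫ 1/2·t^(s-1) over [2/3, 4/3)

F(1/2) = -sqrt(6)/9 + 2*sqrt(3)/3
F(8) = 36976/59049
F(3/4) = 2*3**(1/4)*(-2**(3/4) + 14*sqrt(2))/63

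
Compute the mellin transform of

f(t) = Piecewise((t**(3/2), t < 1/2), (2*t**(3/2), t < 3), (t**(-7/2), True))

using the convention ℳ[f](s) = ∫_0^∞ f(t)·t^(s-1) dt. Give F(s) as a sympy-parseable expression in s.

strip the shared t-power: t on [0, 1/2); 2*t on [1/2, 3); t**(-4) on [3, ∞)
split f at 1/2, 3: ℳ[f](s) collects 3 kernel integrals
∫ t**(3/2)·t^(s-1) over [0, 1/2)
piece [1/2, 3): integrate 2*t**(3/2) against the kernel
between 3 and ∞ the integrand is t**(-7/2)·t^(s-1)

2**(-s - 1/2)*(6**(s + 1/2)*(-4*s - 6)/81 + 6**(s + 5/2)*(54*s - 189)/81 - 2*s + 7)/((2*s - 7)*(2*s + 3))
  -3/2 < Re(s) < 7/2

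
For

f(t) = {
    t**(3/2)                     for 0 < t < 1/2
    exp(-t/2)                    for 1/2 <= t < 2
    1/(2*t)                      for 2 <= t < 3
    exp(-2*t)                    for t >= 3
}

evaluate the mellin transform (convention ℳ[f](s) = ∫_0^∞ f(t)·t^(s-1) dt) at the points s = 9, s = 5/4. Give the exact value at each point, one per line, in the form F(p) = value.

F(9) = -56115712*exp(-1) + sqrt(2)/21504 + 107667*exp(-6)/4 + 6305/16 + 3392923553*exp(-1/4)/128
F(5/4) = -43*2**(1/4)/22 - 2*2**(1/4)*uppergamma(5/4, 1) + 2**(3/4)*uppergamma(5/4, 6)/4 + 2*2**(1/4)*uppergamma(5/4, 1/4) + 2*3**(1/4)

treat the 4 regions marked off by 1/2, 2, 3 separately and sum
∫ t**(3/2)·t^(s-1) over [0, 1/2)
∫ exp(-t/2)·t^(s-1) over [1/2, 2)
between 2 and 3 the integrand is 1/(2*t)·t^(s-1)
over [3, ∞), the kernel integral of exp(-2*t) enters the sum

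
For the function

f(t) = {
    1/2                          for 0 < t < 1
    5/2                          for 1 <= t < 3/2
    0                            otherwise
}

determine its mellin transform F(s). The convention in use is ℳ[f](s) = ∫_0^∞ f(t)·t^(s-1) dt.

(5*(3/2)**s - 4)/(2*s)
  Re(s) > 0

along the cuts 1, ℳ[f](s) splits into 2 integrals
∫ 1/2·t^(s-1) over [0, 1)
for t in [1, 3/2): the term is ∫ 5/2·t^(s-1)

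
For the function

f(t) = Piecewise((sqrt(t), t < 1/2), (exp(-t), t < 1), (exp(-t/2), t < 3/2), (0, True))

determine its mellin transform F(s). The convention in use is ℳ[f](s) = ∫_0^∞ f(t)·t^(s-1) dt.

(2**s*(2*s + 1)*uppergamma(s, 1/2) - 2**s*(2*s + 1)*uppergamma(s, 1) + 4**s*(2*s + 1)*uppergamma(s, 1/2) - 4**s*(2*s + 1)*uppergamma(s, 3/4) + sqrt(2))/(2**s*(2*s + 1))
  Re(s) > -1/2

linearity at 1/2, 1 turns ℳ[f](s) into 3 summed integrals
on [0, 1/2) integrate f = sqrt(t) against the kernel
[1/2, 1) adds the kernel integral of exp(-t)
piece [1, 3/2): integrate exp(-t/2) against the kernel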